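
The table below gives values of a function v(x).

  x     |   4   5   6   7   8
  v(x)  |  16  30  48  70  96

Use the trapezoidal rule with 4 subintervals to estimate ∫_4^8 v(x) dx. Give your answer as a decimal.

204

Δx = 1.
T_4 = (1/2)·[16 + 2·30 + 2·48 + 2·70 + 96] = 204.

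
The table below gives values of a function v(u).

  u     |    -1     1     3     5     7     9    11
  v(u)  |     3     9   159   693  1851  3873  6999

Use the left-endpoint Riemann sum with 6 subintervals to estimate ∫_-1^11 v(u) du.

13176

Δu = 2.
Sum = 2·[3 + 9 + 159 + 693 + 1851 + 3873] = 13176.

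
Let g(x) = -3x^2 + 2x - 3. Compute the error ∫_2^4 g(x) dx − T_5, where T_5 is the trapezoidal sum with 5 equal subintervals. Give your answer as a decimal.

0.16

Exact integral: ∫_2^4 g(x) dx = -50.
T_5 = -50.16.
Error = -50 − (-50.16) = 0.16.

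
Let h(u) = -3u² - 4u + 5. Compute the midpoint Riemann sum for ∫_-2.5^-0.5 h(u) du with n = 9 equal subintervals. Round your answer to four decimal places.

6.5247

Δu = (-0.5 − (-2.5))/9 = 2/9.
Midpoints: -43/18, -13/6, -35/18, -31/18, -1.5, -23/18, -19/18, -5/6, -11/18.
h(-43/18) = -277/108, h(-13/6) = -5/12, h(-35/18) = 155/108, h(-31/18) = 323/108, h(-1.5) = 4.25, h(-23/18) = 563/108, h(-19/18) = 635/108, h(-5/6) = 6.25, h(-11/18) = 683/108.
Sum = Δu · [h(-43/18) + h(-13/6) + h(-35/18) + ...].
Sum ≈ 6.5247.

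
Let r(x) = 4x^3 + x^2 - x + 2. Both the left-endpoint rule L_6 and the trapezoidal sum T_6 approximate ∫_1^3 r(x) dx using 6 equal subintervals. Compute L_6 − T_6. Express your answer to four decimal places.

L_6 ≈ 71.259259.
T_6 ≈ 89.592593.
L_6 − T_6 ≈ -18.3333.

-18.3333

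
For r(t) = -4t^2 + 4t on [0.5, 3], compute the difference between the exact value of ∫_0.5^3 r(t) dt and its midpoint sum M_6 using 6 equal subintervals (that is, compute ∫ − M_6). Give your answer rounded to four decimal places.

-0.1447

Exact integral: ∫_0.5^3 r(t) dt ≈ -18.333333.
M_6 ≈ -18.188657.
Error ≈ -18.333333 − (-18.188657) ≈ -0.1447.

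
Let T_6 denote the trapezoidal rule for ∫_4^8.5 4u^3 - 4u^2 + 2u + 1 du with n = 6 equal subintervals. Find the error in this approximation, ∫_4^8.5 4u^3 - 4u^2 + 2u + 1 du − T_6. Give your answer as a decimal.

-29.953125

Exact integral: ∫_4^8.5 f(u) du = 4291.3125.
T_6 = 4321.265625.
Error = 4291.3125 − 4321.265625 = -29.953125.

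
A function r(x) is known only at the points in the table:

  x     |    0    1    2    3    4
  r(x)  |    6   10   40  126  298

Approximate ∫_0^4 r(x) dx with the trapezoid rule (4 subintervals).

Δx = 1.
T_4 = (1/2)·[6 + 2·10 + 2·40 + 2·126 + 298] = 328.

328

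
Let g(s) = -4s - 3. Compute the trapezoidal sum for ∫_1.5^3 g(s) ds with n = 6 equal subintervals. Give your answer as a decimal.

Δs = (3 − 1.5)/6 = 0.25.
g(1.5) = -9, g(1.75) = -10, g(2) = -11, g(2.25) = -12, g(2.5) = -13, g(2.75) = -14, g(3) = -15.
T_6 = (Δs/2)·[g(s_0) + 2g(s_1) + ... + 2g(s_{5}) + g(s_6)].
Sum = -18.

-18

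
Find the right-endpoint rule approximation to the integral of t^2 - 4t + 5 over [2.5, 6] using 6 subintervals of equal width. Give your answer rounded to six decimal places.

Δt = (6 − 2.5)/6 = 7/12.
Right endpoints: 37/12, 11/3, 4.25, 29/6, 65/12, 6.
f(37/12) = 313/144, f(11/3) = 34/9, f(4.25) = 6.0625, f(29/6) = 325/36, f(65/12) = 1825/144, f(6) = 17.
Sum = Δt · [f(37/12) + f(11/3) + f(4.25) + ...].
Sum ≈ 29.583912.

29.583912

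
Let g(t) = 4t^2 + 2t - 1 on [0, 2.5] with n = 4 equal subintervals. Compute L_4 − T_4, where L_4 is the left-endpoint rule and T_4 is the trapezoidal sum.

L_4 = 15.859375.
T_4 = 25.234375.
L_4 − T_4 = -9.375.

-9.375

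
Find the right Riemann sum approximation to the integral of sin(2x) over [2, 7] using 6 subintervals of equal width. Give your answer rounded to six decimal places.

Δx = (7 − 2)/6 = 5/6.
Right endpoints: 17/6, 11/3, 4.5, 16/3, 37/6, 7.
f(17/6) ≈ -0.578198, f(11/3) ≈ 0.867497, f(4.5) ≈ 0.412118, f(16/3) ≈ -0.946396, f(37/6) ≈ -0.230934, f(7) ≈ 0.990607.
Sum = Δx · [f(17/6) + f(11/3) + f(4.5) + ...].
Sum ≈ 0.428912.

0.428912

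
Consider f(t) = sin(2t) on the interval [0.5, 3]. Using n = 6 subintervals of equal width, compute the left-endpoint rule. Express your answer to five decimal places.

Δt = (3 − 0.5)/6 = 5/12.
Left endpoints: 0.5, 11/12, 4/3, 1.75, 13/6, 31/12.
f(0.5) ≈ 0.84147, f(11/12) ≈ 0.96573, f(4/3) ≈ 0.45727, f(1.75) ≈ -0.35078, f(13/6) ≈ -0.92901, f(31/12) ≈ -0.89858.
Sum = Δt · [f(0.5) + f(11/12) + f(4/3) + ...].
Sum ≈ 0.03588.

0.03588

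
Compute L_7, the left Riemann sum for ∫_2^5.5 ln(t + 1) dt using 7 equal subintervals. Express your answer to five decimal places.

5.17385

Δt = (5.5 − 2)/7 = 0.5.
Left endpoints: 2, 2.5, 3, 3.5, 4, 4.5, 5.
f(2) ≈ 1.09861, f(2.5) ≈ 1.25276, f(3) ≈ 1.38629, f(3.5) ≈ 1.50408, f(4) ≈ 1.60944, f(4.5) ≈ 1.70475, f(5) ≈ 1.79176.
Sum = Δt · [f(2) + f(2.5) + f(3) + ...].
Sum ≈ 5.17385.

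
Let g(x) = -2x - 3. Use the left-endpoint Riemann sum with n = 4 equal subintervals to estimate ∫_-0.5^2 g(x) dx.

-9.6875

Δx = (2 − (-0.5))/4 = 0.625.
Left endpoints: -0.5, 0.125, 0.75, 1.375.
g(-0.5) = -2, g(0.125) = -3.25, g(0.75) = -4.5, g(1.375) = -5.75.
Sum = Δx · [g(-0.5) + g(0.125) + g(0.75) + g(1.375)].
Sum = -9.6875.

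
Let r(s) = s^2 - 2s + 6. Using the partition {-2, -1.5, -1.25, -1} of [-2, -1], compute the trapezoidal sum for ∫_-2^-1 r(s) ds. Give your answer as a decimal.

Subinterval widths: 0.5, 0.25, 0.25.
r(-2) = 14, r(-1.5) = 11.25, r(-1.25) = 10.0625, r(-1) = 9.
On each subinterval the trapezoid contributes (Δs_i/2)·[r(s_{i-1}) + r(s_i)].
Sum = 11.359375.

11.359375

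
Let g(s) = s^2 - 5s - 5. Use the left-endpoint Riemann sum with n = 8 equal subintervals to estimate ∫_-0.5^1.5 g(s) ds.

-12.8125

Δs = (1.5 − (-0.5))/8 = 0.25.
Left endpoints: -0.5, -0.25, 0, 0.25, 0.5, 0.75, 1, 1.25.
g(-0.5) = -2.25, g(-0.25) = -3.6875, g(0) = -5, g(0.25) = -6.1875, g(0.5) = -7.25, g(0.75) = -8.1875, g(1) = -9, g(1.25) = -9.6875.
Sum = Δs · [g(-0.5) + g(-0.25) + g(0) + ...].
Sum = -12.8125.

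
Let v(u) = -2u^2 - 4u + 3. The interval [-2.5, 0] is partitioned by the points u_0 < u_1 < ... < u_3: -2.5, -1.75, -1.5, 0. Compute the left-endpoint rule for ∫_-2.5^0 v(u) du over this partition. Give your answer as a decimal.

8.09375

Subinterval widths: 0.75, 0.25, 1.5.
Left endpoints: -2.5, -1.75, -1.5.
v(-2.5) = 0.5, v(-1.75) = 3.875, v(-1.5) = 4.5.
Sum = Σ Δu_i · v(u_i).
Sum = 8.09375.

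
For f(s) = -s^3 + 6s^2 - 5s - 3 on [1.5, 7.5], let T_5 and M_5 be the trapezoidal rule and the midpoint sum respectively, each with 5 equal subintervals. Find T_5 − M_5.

-16.2

T_5 = -116.55.
M_5 = -100.35.
T_5 − M_5 = -16.2.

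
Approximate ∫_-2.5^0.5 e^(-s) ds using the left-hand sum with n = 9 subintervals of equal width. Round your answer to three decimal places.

13.612

Δs = (0.5 − (-2.5))/9 = 1/3.
Left endpoints: -2.5, -13/6, -11/6, -1.5, -7/6, -5/6, -0.5, -1/6, 1/6.
f(-2.5) ≈ 12.182, f(-13/6) ≈ 8.729, f(-11/6) ≈ 6.255, f(-1.5) ≈ 4.482, f(-7/6) ≈ 3.211, f(-5/6) ≈ 2.301, f(-0.5) ≈ 1.649, f(-1/6) ≈ 1.181, f(1/6) ≈ 0.846.
Sum = Δs · [f(-2.5) + f(-13/6) + f(-11/6) + ...].
Sum ≈ 13.612.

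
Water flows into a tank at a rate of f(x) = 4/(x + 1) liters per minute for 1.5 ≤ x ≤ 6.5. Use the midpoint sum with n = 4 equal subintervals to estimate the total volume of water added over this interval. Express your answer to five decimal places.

4.35902

Δx = (6.5 − 1.5)/4 = 1.25.
Midpoints: 2.125, 3.375, 4.625, 5.875.
f(2.125) = 1.28, f(3.375) = 32/35, f(4.625) = 32/45, f(5.875) = 32/55.
Sum = Δx · [f(2.125) + f(3.375) + f(4.625) + f(5.875)].
Sum ≈ 4.35902.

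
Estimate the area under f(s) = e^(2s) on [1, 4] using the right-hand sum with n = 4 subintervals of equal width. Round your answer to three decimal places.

2870.721

Δs = (4 − 1)/4 = 0.75.
Right endpoints: 1.75, 2.5, 3.25, 4.
f(1.75) ≈ 33.115, f(2.5) ≈ 148.413, f(3.25) ≈ 665.142, f(4) ≈ 2980.958.
Sum = Δs · [f(1.75) + f(2.5) + f(3.25) + f(4)].
Sum ≈ 2870.721.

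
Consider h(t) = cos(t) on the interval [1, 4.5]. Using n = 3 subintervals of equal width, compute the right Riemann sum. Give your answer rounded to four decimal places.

Δt = (4.5 − 1)/3 = 7/6.
Right endpoints: 13/6, 10/3, 4.5.
h(13/6) ≈ -0.5612, h(10/3) ≈ -0.9817, h(4.5) ≈ -0.2108.
Sum = Δt · [h(13/6) + h(10/3) + h(4.5)].
Sum ≈ -2.0460.

-2.0460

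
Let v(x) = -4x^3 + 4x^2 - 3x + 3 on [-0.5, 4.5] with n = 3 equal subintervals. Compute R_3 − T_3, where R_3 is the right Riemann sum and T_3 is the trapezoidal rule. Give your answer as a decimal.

-250

R_3 ≈ -599.629630.
T_3 ≈ -349.629630.
R_3 − T_3 = -250.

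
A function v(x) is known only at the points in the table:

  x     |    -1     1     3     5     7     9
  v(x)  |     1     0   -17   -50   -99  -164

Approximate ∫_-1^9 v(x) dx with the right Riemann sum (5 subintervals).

-660

Δx = 2.
Sum = 2·[0 + (-17) + (-50) + (-99) + (-164)] = -660.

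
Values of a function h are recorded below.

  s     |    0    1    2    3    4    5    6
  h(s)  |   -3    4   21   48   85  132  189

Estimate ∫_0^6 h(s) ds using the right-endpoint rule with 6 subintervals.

Δs = 1.
Sum = 1·[4 + 21 + 48 + 85 + 132 + 189] = 479.

479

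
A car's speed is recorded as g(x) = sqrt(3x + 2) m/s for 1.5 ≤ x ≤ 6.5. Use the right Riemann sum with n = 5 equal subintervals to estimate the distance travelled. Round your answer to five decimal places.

Δx = (6.5 − 1.5)/5 = 1.
Right endpoints: 2.5, 3.5, 4.5, 5.5, 6.5.
g(2.5) ≈ 3.08221, g(3.5) ≈ 3.53553, g(4.5) ≈ 3.93700, g(5.5) ≈ 4.30116, g(6.5) ≈ 4.63681.
Sum = Δx · [g(2.5) + g(3.5) + g(4.5) + g(5.5) + g(6.5)].
Sum ≈ 19.49272.

19.49272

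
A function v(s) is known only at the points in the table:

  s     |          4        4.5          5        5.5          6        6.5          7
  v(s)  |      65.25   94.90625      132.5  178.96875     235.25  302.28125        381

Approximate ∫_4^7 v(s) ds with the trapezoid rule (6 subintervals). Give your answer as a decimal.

Δs = 0.5.
T_6 = (0.5/2)·[65.25 + 2·94.90625 + 2·132.5 + 2·178.96875 + 2·235.25 + 2·302.28125 + 381] = 583.515625.

583.515625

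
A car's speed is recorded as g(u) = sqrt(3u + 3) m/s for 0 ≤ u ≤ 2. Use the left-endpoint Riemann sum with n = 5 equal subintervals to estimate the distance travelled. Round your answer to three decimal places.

Δu = (2 − 0)/5 = 0.4.
Left endpoints: 0, 0.4, 0.8, 1.2, 1.6.
g(0) ≈ 1.732, g(0.4) ≈ 2.049, g(0.8) ≈ 2.324, g(1.2) ≈ 2.569, g(1.6) ≈ 2.793.
Sum = Δu · [g(0) + g(0.4) + g(0.8) + g(1.2) + g(1.6)].
Sum ≈ 4.587.

4.587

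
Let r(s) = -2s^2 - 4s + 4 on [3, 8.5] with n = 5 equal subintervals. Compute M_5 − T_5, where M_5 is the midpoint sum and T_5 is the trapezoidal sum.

3.3275

M_5 = -494.8075.
T_5 = -498.135.
M_5 − T_5 = 3.3275.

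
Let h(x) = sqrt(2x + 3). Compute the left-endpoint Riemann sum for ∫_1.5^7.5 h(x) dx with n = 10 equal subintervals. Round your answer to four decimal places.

20.0137

Δx = (7.5 − 1.5)/10 = 0.6.
Left endpoints: 1.5, 2.1, 2.7, 3.3, 3.9, 4.5, 5.1, 5.7, 6.3, 6.9.
h(1.5) ≈ 2.4495, h(2.1) ≈ 2.6833, h(2.7) ≈ 2.8983, h(3.3) ≈ 3.0984, h(3.9) ≈ 3.2863, h(4.5) ≈ 3.4641, h(5.1) ≈ 3.6332, h(5.7) ≈ 3.7947, h(6.3) ≈ 3.9497, h(6.9) ≈ 4.0988.
Sum = Δx · [h(1.5) + h(2.1) + h(2.7) + ...].
Sum ≈ 20.0137.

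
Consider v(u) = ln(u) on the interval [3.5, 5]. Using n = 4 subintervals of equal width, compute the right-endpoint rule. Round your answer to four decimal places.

Δu = (5 − 3.5)/4 = 0.375.
Right endpoints: 3.875, 4.25, 4.625, 5.
v(3.875) ≈ 1.3545, v(4.25) ≈ 1.4469, v(4.625) ≈ 1.5315, v(5) ≈ 1.6094.
Sum = Δu · [v(3.875) + v(4.25) + v(4.625) + v(5)].
Sum ≈ 2.2284.

2.2284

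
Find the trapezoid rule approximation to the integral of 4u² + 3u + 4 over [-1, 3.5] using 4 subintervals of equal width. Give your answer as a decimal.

Δu = (3.5 − (-1))/4 = 1.125.
f(-1) = 5, f(0.125) = 4.4375, f(1.25) = 14, f(2.375) = 33.6875, f(3.5) = 63.5.
T_4 = (Δu/2)·[f(u_0) + 2f(u_1) + 2f(u_2) + 2f(u_3) + f(u_4)].
Sum = 97.171875.

97.171875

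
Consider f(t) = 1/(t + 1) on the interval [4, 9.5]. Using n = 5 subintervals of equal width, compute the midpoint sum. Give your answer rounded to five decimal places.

Δt = (9.5 − 4)/5 = 1.1.
Midpoints: 4.55, 5.65, 6.75, 7.85, 8.95.
f(4.55) = 20/111, f(5.65) = 20/133, f(6.75) = 4/31, f(7.85) = 20/177, f(8.95) = 20/199.
Sum = Δt · [f(4.55) + f(5.65) + f(6.75) + f(7.85) + f(8.95)].
Sum ≈ 0.74039.

0.74039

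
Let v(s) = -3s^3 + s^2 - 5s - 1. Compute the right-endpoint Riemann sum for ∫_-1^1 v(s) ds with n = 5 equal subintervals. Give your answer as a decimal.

Δs = (1 − (-1))/5 = 0.4.
Right endpoints: -0.6, -0.2, 0.2, 0.6, 1.
v(-0.6) = 3.008, v(-0.2) = 0.064, v(0.2) = -1.984, v(0.6) = -4.288, v(1) = -8.
Sum = Δs · [v(-0.6) + v(-0.2) + v(0.2) + v(0.6) + v(1)].
Sum = -4.48.

-4.48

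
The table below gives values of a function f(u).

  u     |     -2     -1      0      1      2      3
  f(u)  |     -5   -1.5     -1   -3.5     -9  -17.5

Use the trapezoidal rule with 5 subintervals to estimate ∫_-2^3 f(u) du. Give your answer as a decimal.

Δu = 1.
T_5 = (1/2)·[(-5) + 2·(-1.5) + 2·(-1) + 2·(-3.5) + 2·(-9) + (-17.5)] = -26.25.

-26.25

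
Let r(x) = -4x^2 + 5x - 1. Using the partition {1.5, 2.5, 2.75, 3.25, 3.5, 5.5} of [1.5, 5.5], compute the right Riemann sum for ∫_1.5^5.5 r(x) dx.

-228.5

Subinterval widths: 1, 0.25, 0.5, 0.25, 2.
Right endpoints: 2.5, 2.75, 3.25, 3.5, 5.5.
r(2.5) = -13.5, r(2.75) = -17.5, r(3.25) = -27, r(3.5) = -32.5, r(5.5) = -94.5.
Sum = Σ Δx_i · r(x_i).
Sum = -228.5.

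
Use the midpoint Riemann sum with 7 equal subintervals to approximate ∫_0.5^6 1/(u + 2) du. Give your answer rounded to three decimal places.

Δu = (6 − 0.5)/7 = 11/14.
Midpoints: 25/28, 47/28, 69/28, 3.25, 113/28, 135/28, 157/28.
f(25/28) = 28/81, f(47/28) = 28/103, f(69/28) = 0.224, f(3.25) = 4/21, f(113/28) = 28/169, f(135/28) = 28/191, f(157/28) = 28/213.
Sum = Δu · [f(25/28) + f(47/28) + f(69/28) + ...].
Sum ≈ 1.160.

1.160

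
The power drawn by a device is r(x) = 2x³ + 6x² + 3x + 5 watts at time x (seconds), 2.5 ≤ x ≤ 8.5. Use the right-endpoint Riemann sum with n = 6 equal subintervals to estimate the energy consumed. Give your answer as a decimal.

Δx = (8.5 − 2.5)/6 = 1.
Right endpoints: 3.5, 4.5, 5.5, 6.5, 7.5, 8.5.
r(3.5) = 174.75, r(4.5) = 322.25, r(5.5) = 535.75, r(6.5) = 827.25, r(7.5) = 1208.75, r(8.5) = 1692.25.
Sum = Δx · [r(3.5) + r(4.5) + r(5.5) + ...].
Sum = 4761.

4761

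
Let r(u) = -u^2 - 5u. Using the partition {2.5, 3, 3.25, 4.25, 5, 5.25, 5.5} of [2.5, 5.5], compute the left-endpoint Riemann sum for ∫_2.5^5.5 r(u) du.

-97.625

Subinterval widths: 0.5, 0.25, 1, 0.75, 0.25, 0.25.
Left endpoints: 2.5, 3, 3.25, 4.25, 5, 5.25.
r(2.5) = -18.75, r(3) = -24, r(3.25) = -26.8125, r(4.25) = -39.3125, r(5) = -50, r(5.25) = -53.8125.
Sum = Σ Δu_i · r(u_i).
Sum = -97.625.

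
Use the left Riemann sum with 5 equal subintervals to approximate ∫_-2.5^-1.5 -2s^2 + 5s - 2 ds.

-21.48

Δs = (-1.5 − (-2.5))/5 = 0.2.
Left endpoints: -2.5, -2.3, -2.1, -1.9, -1.7.
f(-2.5) = -27, f(-2.3) = -24.08, f(-2.1) = -21.32, f(-1.9) = -18.72, f(-1.7) = -16.28.
Sum = Δs · [f(-2.5) + f(-2.3) + f(-2.1) + f(-1.9) + f(-1.7)].
Sum = -21.48.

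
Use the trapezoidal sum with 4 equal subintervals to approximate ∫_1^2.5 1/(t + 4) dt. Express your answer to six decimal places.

0.262555

Δt = (2.5 − 1)/4 = 0.375.
f(1) = 0.2, f(1.375) = 8/43, f(1.75) = 4/23, f(2.125) = 8/49, f(2.5) = 2/13.
T_4 = (Δt/2)·[f(t_0) + 2f(t_1) + 2f(t_2) + 2f(t_3) + f(t_4)].
Sum ≈ 0.262555.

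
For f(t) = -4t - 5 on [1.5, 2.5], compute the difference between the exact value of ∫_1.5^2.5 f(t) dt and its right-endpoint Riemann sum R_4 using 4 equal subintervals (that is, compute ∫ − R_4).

0.5

Exact integral: ∫_1.5^2.5 f(t) dt = -13.
R_4 = -13.5.
Error = -13 − (-13.5) = 0.5.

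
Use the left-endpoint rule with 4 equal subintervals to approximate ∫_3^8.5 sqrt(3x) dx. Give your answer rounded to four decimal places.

21.1743

Δx = (8.5 − 3)/4 = 1.375.
Left endpoints: 3, 4.375, 5.75, 7.125.
f(3) ≈ 3.0000, f(4.375) ≈ 3.6228, f(5.75) ≈ 4.1533, f(7.125) ≈ 4.6233.
Sum = Δx · [f(3) + f(4.375) + f(5.75) + f(7.125)].
Sum ≈ 21.1743.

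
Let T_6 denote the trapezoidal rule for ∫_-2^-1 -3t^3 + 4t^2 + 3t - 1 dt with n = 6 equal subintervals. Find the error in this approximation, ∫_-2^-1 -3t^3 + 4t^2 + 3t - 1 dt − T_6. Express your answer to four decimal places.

Exact integral: ∫_-2^-1 f(t) dt ≈ 15.083333.
T_6 ≈ 15.164352.
Error ≈ 15.083333 − 15.164352 ≈ -0.0810.

-0.0810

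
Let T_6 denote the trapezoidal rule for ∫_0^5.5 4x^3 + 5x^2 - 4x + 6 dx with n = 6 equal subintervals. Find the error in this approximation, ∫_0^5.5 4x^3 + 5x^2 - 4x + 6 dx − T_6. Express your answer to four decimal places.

Exact integral: ∫_0^5.5 f(x) dx ≈ 1164.854167.
T_6 ≈ 1194.123843.
Error ≈ 1164.854167 − 1194.123843 ≈ -29.2697.

-29.2697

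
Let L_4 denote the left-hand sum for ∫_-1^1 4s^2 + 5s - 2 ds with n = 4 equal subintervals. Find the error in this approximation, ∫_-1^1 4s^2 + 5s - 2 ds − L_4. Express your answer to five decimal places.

2.16667

Exact integral: ∫_-1^1 f(s) ds ≈ -1.3333333.
L_4 = -3.5.
Error ≈ -1.3333333 − (-3.5) ≈ 2.16667.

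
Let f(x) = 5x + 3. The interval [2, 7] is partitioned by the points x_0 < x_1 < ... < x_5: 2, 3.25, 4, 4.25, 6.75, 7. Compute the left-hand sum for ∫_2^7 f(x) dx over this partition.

106.25

Subinterval widths: 1.25, 0.75, 0.25, 2.5, 0.25.
Left endpoints: 2, 3.25, 4, 4.25, 6.75.
f(2) = 13, f(3.25) = 19.25, f(4) = 23, f(4.25) = 24.25, f(6.75) = 36.75.
Sum = Σ Δx_i · f(x_i).
Sum = 106.25.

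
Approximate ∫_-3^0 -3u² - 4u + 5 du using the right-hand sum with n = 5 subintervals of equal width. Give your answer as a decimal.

9.96

Δu = (0 − (-3))/5 = 0.6.
Right endpoints: -2.4, -1.8, -1.2, -0.6, 0.
f(-2.4) = -2.68, f(-1.8) = 2.48, f(-1.2) = 5.48, f(-0.6) = 6.32, f(0) = 5.
Sum = Δu · [f(-2.4) + f(-1.8) + f(-1.2) + f(-0.6) + f(0)].
Sum = 9.96.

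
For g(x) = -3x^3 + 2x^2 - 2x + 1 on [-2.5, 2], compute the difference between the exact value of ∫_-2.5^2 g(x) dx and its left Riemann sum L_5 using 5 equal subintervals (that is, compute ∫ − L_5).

Exact integral: ∫_-2.5^2 g(x) dx = 39.796875.
L_5 = 80.3475.
Error = 39.796875 − 80.3475 = -40.550625.

-40.550625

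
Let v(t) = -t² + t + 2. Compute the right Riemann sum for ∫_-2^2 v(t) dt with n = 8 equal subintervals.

3.5

Δt = (2 − (-2))/8 = 0.5.
Right endpoints: -1.5, -1, -0.5, 0, 0.5, 1, 1.5, 2.
v(-1.5) = -1.75, v(-1) = 0, v(-0.5) = 1.25, v(0) = 2, v(0.5) = 2.25, v(1) = 2, v(1.5) = 1.25, v(2) = 0.
Sum = Δt · [v(-1.5) + v(-1) + v(-0.5) + ...].
Sum = 3.5.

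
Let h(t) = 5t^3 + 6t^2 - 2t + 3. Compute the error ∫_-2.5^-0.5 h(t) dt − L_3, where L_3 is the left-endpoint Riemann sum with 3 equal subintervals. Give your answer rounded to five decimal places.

Exact integral: ∫_-2.5^-0.5 h(t) dt = -5.75.
L_3 ≈ -20.6944444.
Error ≈ -5.75 − (-20.6944444) ≈ 14.94444.

14.94444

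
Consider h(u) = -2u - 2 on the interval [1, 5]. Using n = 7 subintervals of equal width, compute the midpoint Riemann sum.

Δu = (5 − 1)/7 = 4/7.
Midpoints: 9/7, 13/7, 17/7, 3, 25/7, 29/7, 33/7.
h(9/7) = -32/7, h(13/7) = -40/7, h(17/7) = -48/7, h(3) = -8, h(25/7) = -64/7, h(29/7) = -72/7, h(33/7) = -80/7.
Sum = Δu · [h(9/7) + h(13/7) + h(17/7) + ...].
Sum = -32.

-32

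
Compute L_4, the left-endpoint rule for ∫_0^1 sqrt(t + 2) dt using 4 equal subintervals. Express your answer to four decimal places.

Δt = (1 − 0)/4 = 0.25.
Left endpoints: 0, 0.25, 0.5, 0.75.
f(0) ≈ 1.4142, f(0.25) ≈ 1.5000, f(0.5) ≈ 1.5811, f(0.75) ≈ 1.6583.
Sum = Δt · [f(0) + f(0.25) + f(0.5) + f(0.75)].
Sum ≈ 1.5384.

1.5384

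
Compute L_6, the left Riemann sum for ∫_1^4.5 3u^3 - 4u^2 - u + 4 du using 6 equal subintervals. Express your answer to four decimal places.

139.7438

Δu = (4.5 − 1)/6 = 7/12.
Left endpoints: 1, 19/12, 13/6, 2.75, 10/3, 47/12.
f(1) = 2, f(19/12) = 4.296875, f(13/6) = 977/72, f(2.75) = 33.390625, f(10/3) = 202/3, f(47/12) = 68527/576.
Sum = Δu · [f(1) + f(19/12) + f(13/6) + ...].
Sum ≈ 139.7438.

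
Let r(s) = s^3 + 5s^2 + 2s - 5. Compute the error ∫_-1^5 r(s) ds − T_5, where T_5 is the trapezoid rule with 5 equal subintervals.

Exact integral: ∫_-1^5 r(s) ds = 360.
T_5 = 375.84.
Error = 360 − 375.84 = -15.84.

-15.84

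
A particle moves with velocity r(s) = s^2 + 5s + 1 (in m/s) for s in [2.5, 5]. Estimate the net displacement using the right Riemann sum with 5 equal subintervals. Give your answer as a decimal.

Δs = (5 − 2.5)/5 = 0.5.
Right endpoints: 3, 3.5, 4, 4.5, 5.
r(3) = 25, r(3.5) = 30.75, r(4) = 37, r(4.5) = 43.75, r(5) = 51.
Sum = Δs · [r(3) + r(3.5) + r(4) + r(4.5) + r(5)].
Sum = 93.75.

93.75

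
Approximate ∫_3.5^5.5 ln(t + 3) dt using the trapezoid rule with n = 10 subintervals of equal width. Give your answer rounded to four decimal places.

4.0237

Δt = (5.5 − 3.5)/10 = 0.2.
f(3.5) ≈ 1.8718, f(3.7) ≈ 1.9021, f(3.9) ≈ 1.9315, f(4.1) ≈ 1.9601, f(4.3) ≈ 1.9879, f(4.5) ≈ 2.0149, f(4.7) ≈ 2.0412, f(4.9) ≈ 2.0669, f(5.1) ≈ 2.0919, f(5.3) ≈ 2.1163, f(5.5) ≈ 2.1401.
T_10 = (Δt/2)·[f(t_0) + 2f(t_1) + ... + 2f(t_{9}) + f(t_10)].
Sum ≈ 4.0237.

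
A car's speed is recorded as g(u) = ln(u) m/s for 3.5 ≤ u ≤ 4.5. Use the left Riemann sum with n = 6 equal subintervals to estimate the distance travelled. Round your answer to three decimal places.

1.363

Δu = (4.5 − 3.5)/6 = 1/6.
Left endpoints: 3.5, 11/3, 23/6, 4, 25/6, 13/3.
g(3.5) ≈ 1.253, g(11/3) ≈ 1.299, g(23/6) ≈ 1.344, g(4) ≈ 1.386, g(25/6) ≈ 1.427, g(13/3) ≈ 1.466.
Sum = Δu · [g(3.5) + g(11/3) + g(23/6) + ...].
Sum ≈ 1.363.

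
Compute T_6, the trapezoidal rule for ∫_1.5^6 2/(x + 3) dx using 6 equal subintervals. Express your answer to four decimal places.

Δx = (6 − 1.5)/6 = 0.75.
f(1.5) = 4/9, f(2.25) = 8/21, f(3) = 1/3, f(3.75) = 8/27, f(4.5) = 4/15, f(5.25) = 8/33, f(6) = 2/9.
T_6 = (Δx/2)·[f(x_0) + 2f(x_1) + ... + 2f(x_{5}) + f(x_6)].
Sum ≈ 1.3898.

1.3898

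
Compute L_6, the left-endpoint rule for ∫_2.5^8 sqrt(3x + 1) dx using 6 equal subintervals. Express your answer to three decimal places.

21.300

Δx = (8 − 2.5)/6 = 11/12.
Left endpoints: 2.5, 41/12, 13/3, 5.25, 37/6, 85/12.
f(2.5) ≈ 2.915, f(41/12) ≈ 3.354, f(13/3) ≈ 3.742, f(5.25) ≈ 4.093, f(37/6) ≈ 4.416, f(85/12) ≈ 4.717.
Sum = Δx · [f(2.5) + f(41/12) + f(13/3) + ...].
Sum ≈ 21.300.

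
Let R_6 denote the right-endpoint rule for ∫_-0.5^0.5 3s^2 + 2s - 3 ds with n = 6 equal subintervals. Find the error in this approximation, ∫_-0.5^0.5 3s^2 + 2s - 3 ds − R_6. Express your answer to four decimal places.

-0.1806

Exact integral: ∫_-0.5^0.5 f(s) ds = -2.75.
R_6 ≈ -2.569444.
Error ≈ -2.75 − (-2.569444) ≈ -0.1806.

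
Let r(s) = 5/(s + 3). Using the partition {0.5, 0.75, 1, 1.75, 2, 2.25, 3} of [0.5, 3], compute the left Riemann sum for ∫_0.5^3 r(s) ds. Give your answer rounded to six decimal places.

2.855420

Subinterval widths: 0.25, 0.25, 0.75, 0.25, 0.25, 0.75.
Left endpoints: 0.5, 0.75, 1, 1.75, 2, 2.25.
r(0.5) = 10/7, r(0.75) = 4/3, r(1) = 1.25, r(1.75) = 20/19, r(2) = 1, r(2.25) = 20/21.
Sum = Σ Δs_i · r(s_i).
Sum ≈ 2.855420.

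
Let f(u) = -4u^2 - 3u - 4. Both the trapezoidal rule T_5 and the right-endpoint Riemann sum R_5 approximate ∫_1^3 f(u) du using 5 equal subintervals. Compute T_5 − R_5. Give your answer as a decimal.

7.6

T_5 = -54.88.
R_5 = -62.48.
T_5 − R_5 = 7.6.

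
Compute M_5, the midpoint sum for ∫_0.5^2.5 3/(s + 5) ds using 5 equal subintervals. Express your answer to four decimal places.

Δs = (2.5 − 0.5)/5 = 0.4.
Midpoints: 0.7, 1.1, 1.5, 1.9, 2.3.
f(0.7) = 10/19, f(1.1) = 30/61, f(1.5) = 6/13, f(1.9) = 10/23, f(2.3) = 30/73.
Sum = Δs · [f(0.7) + f(1.1) + f(1.5) + f(1.9) + f(2.3)].
Sum ≈ 0.9302.

0.9302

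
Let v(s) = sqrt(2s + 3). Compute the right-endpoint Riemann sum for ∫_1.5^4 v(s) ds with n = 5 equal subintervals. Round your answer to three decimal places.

Δs = (4 − 1.5)/5 = 0.5.
Right endpoints: 2, 2.5, 3, 3.5, 4.
v(2) ≈ 2.646, v(2.5) ≈ 2.828, v(3) ≈ 3.000, v(3.5) ≈ 3.162, v(4) ≈ 3.317.
Sum = Δs · [v(2) + v(2.5) + v(3) + v(3.5) + v(4)].
Sum ≈ 7.477.

7.477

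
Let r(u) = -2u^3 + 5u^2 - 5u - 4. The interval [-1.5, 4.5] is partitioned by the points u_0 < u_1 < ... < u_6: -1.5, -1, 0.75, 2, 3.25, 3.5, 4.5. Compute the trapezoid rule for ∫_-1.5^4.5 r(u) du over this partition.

Subinterval widths: 0.5, 1.75, 1.25, 1.25, 0.25, 1.
r(-1.5) = 21.5, r(-1) = 8, r(0.75) = -5.78125, r(2) = -10, r(3.25) = -36.09375, r(3.5) = -46, r(4.5) = -107.5.
On each subinterval the trapezoid contributes (Δu_i/2)·[r(u_{i-1}) + r(u_i)].
Sum = -116.3671875.

-116.3671875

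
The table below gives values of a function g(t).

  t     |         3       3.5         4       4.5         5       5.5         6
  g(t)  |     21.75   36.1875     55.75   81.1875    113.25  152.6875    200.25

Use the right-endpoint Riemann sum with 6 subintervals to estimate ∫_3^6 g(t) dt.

Δt = 0.5.
Sum = 0.5·[36.1875 + 55.75 + 81.1875 + 113.25 + 152.6875 + 200.25] = 319.65625.

319.65625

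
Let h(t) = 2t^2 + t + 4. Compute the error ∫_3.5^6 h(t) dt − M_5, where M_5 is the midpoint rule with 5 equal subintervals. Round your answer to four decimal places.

0.1042

Exact integral: ∫_3.5^6 h(t) dt ≈ 137.291667.
M_5 = 137.1875.
Error ≈ 137.291667 − 137.1875 ≈ 0.1042.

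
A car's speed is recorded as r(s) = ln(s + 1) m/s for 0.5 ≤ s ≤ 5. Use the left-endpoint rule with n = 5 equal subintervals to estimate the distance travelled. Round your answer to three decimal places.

4.985

Δs = (5 − 0.5)/5 = 0.9.
Left endpoints: 0.5, 1.4, 2.3, 3.2, 4.1.
r(0.5) ≈ 0.405, r(1.4) ≈ 0.875, r(2.3) ≈ 1.194, r(3.2) ≈ 1.435, r(4.1) ≈ 1.629.
Sum = Δs · [r(0.5) + r(1.4) + r(2.3) + r(3.2) + r(4.1)].
Sum ≈ 4.985.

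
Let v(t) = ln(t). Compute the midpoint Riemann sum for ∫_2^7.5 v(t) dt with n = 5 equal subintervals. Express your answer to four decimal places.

8.2436

Δt = (7.5 − 2)/5 = 1.1.
Midpoints: 2.55, 3.65, 4.75, 5.85, 6.95.
v(2.55) ≈ 0.9361, v(3.65) ≈ 1.2947, v(4.75) ≈ 1.5581, v(5.85) ≈ 1.7664, v(6.95) ≈ 1.9387.
Sum = Δt · [v(2.55) + v(3.65) + v(4.75) + v(5.85) + v(6.95)].
Sum ≈ 8.2436.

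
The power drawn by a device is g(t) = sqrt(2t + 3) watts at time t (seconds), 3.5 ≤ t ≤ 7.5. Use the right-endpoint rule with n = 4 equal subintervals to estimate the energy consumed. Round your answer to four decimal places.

15.4484

Δt = (7.5 − 3.5)/4 = 1.
Right endpoints: 4.5, 5.5, 6.5, 7.5.
g(4.5) ≈ 3.4641, g(5.5) ≈ 3.7417, g(6.5) ≈ 4.0000, g(7.5) ≈ 4.2426.
Sum = Δt · [g(4.5) + g(5.5) + g(6.5) + g(7.5)].
Sum ≈ 15.4484.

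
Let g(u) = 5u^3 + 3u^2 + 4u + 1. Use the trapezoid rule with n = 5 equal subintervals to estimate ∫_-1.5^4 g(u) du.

438.17125

Δu = (4 − (-1.5))/5 = 1.1.
g(-1.5) = -15.125, g(-0.4) = -0.44, g(0.7) = 6.985, g(1.8) = 47.08, g(2.9) = 159.775, g(4) = 385.
T_5 = (Δu/2)·[g(u_0) + 2g(u_1) + ... + 2g(u_{4}) + g(u_5)].
Sum = 438.17125.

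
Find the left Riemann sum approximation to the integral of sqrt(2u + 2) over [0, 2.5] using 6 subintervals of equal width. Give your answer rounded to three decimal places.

Δu = (2.5 − 0)/6 = 5/12.
Left endpoints: 0, 5/12, 5/6, 1.25, 5/3, 25/12.
f(0) ≈ 1.414, f(5/12) ≈ 1.683, f(5/6) ≈ 1.915, f(1.25) ≈ 2.121, f(5/3) ≈ 2.309, f(25/12) ≈ 2.483.
Sum = Δu · [f(0) + f(5/12) + f(5/6) + ...].
Sum ≈ 4.969.

4.969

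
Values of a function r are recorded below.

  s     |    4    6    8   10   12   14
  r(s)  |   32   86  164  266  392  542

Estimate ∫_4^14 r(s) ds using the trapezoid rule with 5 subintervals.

2390

Δs = 2.
T_5 = (2/2)·[32 + 2·86 + 2·164 + 2·266 + 2·392 + 542] = 2390.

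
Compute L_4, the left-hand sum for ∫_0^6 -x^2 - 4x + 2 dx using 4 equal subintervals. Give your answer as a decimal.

-89.25

Δx = (6 − 0)/4 = 1.5.
Left endpoints: 0, 1.5, 3, 4.5.
f(0) = 2, f(1.5) = -6.25, f(3) = -19, f(4.5) = -36.25.
Sum = Δx · [f(0) + f(1.5) + f(3) + f(4.5)].
Sum = -89.25.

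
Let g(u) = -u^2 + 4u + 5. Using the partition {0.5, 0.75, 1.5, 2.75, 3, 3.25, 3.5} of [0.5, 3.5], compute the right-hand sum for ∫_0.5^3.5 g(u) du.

24.515625

Subinterval widths: 0.25, 0.75, 1.25, 0.25, 0.25, 0.25.
Right endpoints: 0.75, 1.5, 2.75, 3, 3.25, 3.5.
g(0.75) = 7.4375, g(1.5) = 8.75, g(2.75) = 8.4375, g(3) = 8, g(3.25) = 7.4375, g(3.5) = 6.75.
Sum = Σ Δu_i · g(u_i).
Sum = 24.515625.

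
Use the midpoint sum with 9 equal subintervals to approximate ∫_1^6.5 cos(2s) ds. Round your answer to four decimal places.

-0.2605

Δs = (6.5 − 1)/9 = 11/18.
Midpoints: 47/36, 23/12, 91/36, 113/36, 3.75, 157/36, 179/36, 67/12, 223/36.
f(47/36) ≈ -0.8626, f(23/12) ≈ -0.7701, f(91/36) ≈ 0.3365, f(113/36) ≈ 1.0000, f(3.75) ≈ 0.3466, f(157/36) ≈ -0.7632, f(179/36) ≈ -0.8680, f(67/12) ≈ 0.1703, f(223/36) ≈ 0.9843.
Sum = Δs · [f(47/36) + f(23/12) + f(91/36) + ...].
Sum ≈ -0.2605.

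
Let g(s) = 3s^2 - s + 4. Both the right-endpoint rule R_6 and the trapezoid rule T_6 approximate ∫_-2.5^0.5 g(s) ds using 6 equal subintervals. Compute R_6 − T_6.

R_6 = 25.875.
T_6 = 31.125.
R_6 − T_6 = -5.25.

-5.25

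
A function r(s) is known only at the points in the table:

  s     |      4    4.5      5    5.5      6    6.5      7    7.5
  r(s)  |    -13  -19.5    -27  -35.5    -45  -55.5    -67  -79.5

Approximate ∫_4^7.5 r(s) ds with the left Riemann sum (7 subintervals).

-131.25

Δs = 0.5.
Sum = 0.5·[(-13) + (-19.5) + (-27) + (-35.5) + (-45) + (-55.5) + (-67)] = -131.25.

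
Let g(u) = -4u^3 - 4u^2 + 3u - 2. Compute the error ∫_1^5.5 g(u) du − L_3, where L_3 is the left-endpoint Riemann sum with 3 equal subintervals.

Exact integral: ∫_1^5.5 g(u) du = -1099.6875.
L_3 = -598.5.
Error = -1099.6875 − (-598.5) = -501.1875.

-501.1875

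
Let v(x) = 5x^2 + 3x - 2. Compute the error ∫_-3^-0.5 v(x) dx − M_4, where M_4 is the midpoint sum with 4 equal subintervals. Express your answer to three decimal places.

0.407

Exact integral: ∫_-3^-0.5 v(x) dx ≈ 26.66667.
M_4 ≈ 26.25977.
Error ≈ 26.66667 − 26.25977 ≈ 0.407.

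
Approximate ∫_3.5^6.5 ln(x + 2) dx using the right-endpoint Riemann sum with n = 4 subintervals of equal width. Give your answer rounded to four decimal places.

5.9747

Δx = (6.5 − 3.5)/4 = 0.75.
Right endpoints: 4.25, 5, 5.75, 6.5.
f(4.25) ≈ 1.8326, f(5) ≈ 1.9459, f(5.75) ≈ 2.0477, f(6.5) ≈ 2.1401.
Sum = Δx · [f(4.25) + f(5) + f(5.75) + f(6.5)].
Sum ≈ 5.9747.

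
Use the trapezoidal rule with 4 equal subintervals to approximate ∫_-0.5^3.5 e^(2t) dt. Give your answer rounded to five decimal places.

Δt = (3.5 − (-0.5))/4 = 1.
f(-0.5) ≈ 0.36788, f(0.5) ≈ 2.71828, f(1.5) ≈ 20.08554, f(2.5) ≈ 148.41316, f(3.5) ≈ 1096.63316.
T_4 = (Δt/2)·[f(t_0) + 2f(t_1) + 2f(t_2) + 2f(t_3) + f(t_4)].
Sum ≈ 719.71750.

719.71750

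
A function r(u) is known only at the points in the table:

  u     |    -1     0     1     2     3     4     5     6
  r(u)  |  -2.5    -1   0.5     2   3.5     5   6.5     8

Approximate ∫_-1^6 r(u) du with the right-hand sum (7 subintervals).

24.5

Δu = 1.
Sum = 1·[(-1) + 0.5 + 2 + 3.5 + 5 + 6.5 + 8] = 24.5.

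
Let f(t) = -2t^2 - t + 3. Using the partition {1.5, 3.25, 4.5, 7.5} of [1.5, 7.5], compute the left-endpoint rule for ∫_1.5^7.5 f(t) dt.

Subinterval widths: 1.75, 1.25, 3.
Left endpoints: 1.5, 3.25, 4.5.
f(1.5) = -3, f(3.25) = -21.375, f(4.5) = -42.
Sum = Σ Δt_i · f(t_i).
Sum = -157.96875.

-157.96875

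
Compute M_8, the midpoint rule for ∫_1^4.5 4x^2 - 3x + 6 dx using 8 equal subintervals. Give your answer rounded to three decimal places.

Δx = (4.5 − 1)/8 = 0.4375.
Midpoints: 1.21875, 1.65625, 2.09375, 2.53125, 2.96875, 3.40625, 3.84375, 4.28125.
f(1.21875) = 8.28515625, f(1.65625) = 12.00390625, f(2.09375) = 17.25390625, f(2.53125) = 24.03515625, f(2.96875) = 32.34765625, f(3.40625) = 42.19140625, f(3.84375) = 53.56640625, f(4.28125) = 66.47265625.
Sum = Δx · [f(1.21875) + f(1.65625) + f(2.09375) + ...].
Sum ≈ 112.068.

112.068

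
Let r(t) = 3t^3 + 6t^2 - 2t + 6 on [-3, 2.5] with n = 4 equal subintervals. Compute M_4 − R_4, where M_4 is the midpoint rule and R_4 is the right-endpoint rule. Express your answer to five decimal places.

-78.75635

M_4 ≈ 86.2973633.
R_4 ≈ 165.0537109.
M_4 − R_4 ≈ -78.75635.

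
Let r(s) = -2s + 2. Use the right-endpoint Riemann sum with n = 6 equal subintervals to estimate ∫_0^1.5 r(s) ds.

0.375

Δs = (1.5 − 0)/6 = 0.25.
Right endpoints: 0.25, 0.5, 0.75, 1, 1.25, 1.5.
r(0.25) = 1.5, r(0.5) = 1, r(0.75) = 0.5, r(1) = 0, r(1.25) = -0.5, r(1.5) = -1.
Sum = Δs · [r(0.25) + r(0.5) + r(0.75) + ...].
Sum = 0.375.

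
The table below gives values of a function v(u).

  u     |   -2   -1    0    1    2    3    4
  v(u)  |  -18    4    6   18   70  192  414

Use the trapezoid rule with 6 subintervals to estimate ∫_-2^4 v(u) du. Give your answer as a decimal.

488

Δu = 1.
T_6 = (1/2)·[(-18) + 2·4 + 2·6 + 2·18 + 2·70 + 2·192 + 414] = 488.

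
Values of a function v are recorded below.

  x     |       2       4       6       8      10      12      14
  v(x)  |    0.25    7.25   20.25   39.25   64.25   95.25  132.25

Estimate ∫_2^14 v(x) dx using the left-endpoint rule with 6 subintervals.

Δx = 2.
Sum = 2·[0.25 + 7.25 + 20.25 + 39.25 + 64.25 + 95.25] = 453.

453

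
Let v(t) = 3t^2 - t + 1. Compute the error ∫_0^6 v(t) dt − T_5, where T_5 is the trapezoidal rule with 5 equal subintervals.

-4.32

Exact integral: ∫_0^6 v(t) dt = 204.
T_5 = 208.32.
Error = 204 − 208.32 = -4.32.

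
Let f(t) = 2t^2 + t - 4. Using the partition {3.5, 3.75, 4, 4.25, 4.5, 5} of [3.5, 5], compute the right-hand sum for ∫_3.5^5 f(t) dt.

Subinterval widths: 0.25, 0.25, 0.25, 0.25, 0.5.
Right endpoints: 3.75, 4, 4.25, 4.5, 5.
f(3.75) = 27.875, f(4) = 32, f(4.25) = 36.375, f(4.5) = 41, f(5) = 51.
Sum = Σ Δt_i · f(t_i).
Sum = 59.8125.

59.8125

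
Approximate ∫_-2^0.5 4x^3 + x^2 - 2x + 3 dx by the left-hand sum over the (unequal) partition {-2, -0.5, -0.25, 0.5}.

Subinterval widths: 1.5, 0.25, 0.75.
Left endpoints: -2, -0.5, -0.25.
f(-2) = -21, f(-0.5) = 3.75, f(-0.25) = 3.5.
Sum = Σ Δx_i · f(x_i).
Sum = -27.9375.

-27.9375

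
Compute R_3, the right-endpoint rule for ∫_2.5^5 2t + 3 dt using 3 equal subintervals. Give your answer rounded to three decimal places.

Δt = (5 − 2.5)/3 = 5/6.
Right endpoints: 10/3, 25/6, 5.
f(10/3) = 29/3, f(25/6) = 34/3, f(5) = 13.
Sum = Δt · [f(10/3) + f(25/6) + f(5)].
Sum ≈ 28.333.

28.333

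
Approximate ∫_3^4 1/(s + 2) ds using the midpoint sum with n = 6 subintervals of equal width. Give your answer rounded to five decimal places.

Δs = (4 − 3)/6 = 1/6.
Midpoints: 37/12, 3.25, 41/12, 43/12, 3.75, 47/12.
f(37/12) = 12/61, f(3.25) = 4/21, f(41/12) = 12/65, f(43/12) = 12/67, f(3.75) = 4/23, f(47/12) = 12/71.
Sum = Δs · [f(37/12) + f(3.25) + f(41/12) + ...].
Sum ≈ 0.18231.

0.18231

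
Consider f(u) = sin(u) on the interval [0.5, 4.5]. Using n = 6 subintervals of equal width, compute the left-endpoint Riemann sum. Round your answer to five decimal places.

1.53342

Δu = (4.5 − 0.5)/6 = 2/3.
Left endpoints: 0.5, 7/6, 11/6, 2.5, 19/6, 23/6.
f(0.5) ≈ 0.47943, f(7/6) ≈ 0.91944, f(11/6) ≈ 0.96573, f(2.5) ≈ 0.59847, f(19/6) ≈ -0.02507, f(23/6) ≈ -0.63788.
Sum = Δu · [f(0.5) + f(7/6) + f(11/6) + ...].
Sum ≈ 1.53342.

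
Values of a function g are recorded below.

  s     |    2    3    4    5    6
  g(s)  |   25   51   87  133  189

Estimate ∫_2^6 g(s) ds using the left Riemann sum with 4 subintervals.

296

Δs = 1.
Sum = 1·[25 + 51 + 87 + 133] = 296.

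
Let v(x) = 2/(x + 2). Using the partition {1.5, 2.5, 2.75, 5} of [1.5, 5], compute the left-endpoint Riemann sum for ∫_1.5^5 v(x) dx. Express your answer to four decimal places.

1.6299

Subinterval widths: 1, 0.25, 2.25.
Left endpoints: 1.5, 2.5, 2.75.
v(1.5) = 4/7, v(2.5) = 4/9, v(2.75) = 8/19.
Sum = Σ Δx_i · v(x_i).
Sum ≈ 1.6299.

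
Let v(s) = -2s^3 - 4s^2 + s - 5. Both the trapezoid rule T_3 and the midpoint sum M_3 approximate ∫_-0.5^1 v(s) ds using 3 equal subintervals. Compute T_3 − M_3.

T_3 = -9.4375.
M_3 = -8.921875.
T_3 − M_3 = -0.515625.

-0.515625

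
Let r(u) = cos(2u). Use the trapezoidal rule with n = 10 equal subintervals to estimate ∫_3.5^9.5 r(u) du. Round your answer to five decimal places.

Δu = (9.5 − 3.5)/10 = 0.6.
r(3.5) ≈ 0.75390, r(4.1) ≈ -0.33915, r(4.7) ≈ -0.99969, r(5.3) ≈ -0.38534, r(5.9) ≈ 0.72043, r(6.5) ≈ 0.90745, r(7.1) ≈ -0.06279, r(7.7) ≈ -0.95295, r(8.3) ≈ -0.62783, r(8.9) ≈ 0.49796, r(9.5) ≈ 0.98870.
T_10 = (Δu/2)·[r(u_0) + 2r(u_1) + ... + 2r(u_{9}) + r(u_10)].
Sum ≈ -0.22237.

-0.22237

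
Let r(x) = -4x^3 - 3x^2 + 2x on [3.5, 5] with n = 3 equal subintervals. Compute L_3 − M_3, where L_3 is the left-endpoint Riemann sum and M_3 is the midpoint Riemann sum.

85.875

L_3 = -456.75.
M_3 = -542.625.
L_3 − M_3 = 85.875.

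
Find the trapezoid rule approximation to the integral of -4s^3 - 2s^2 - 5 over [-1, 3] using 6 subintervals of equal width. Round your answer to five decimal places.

Δs = (3 − (-1))/6 = 2/3.
f(-1) = -3, f(-1/3) = -137/27, f(1/3) = -145/27, f(1) = -11, f(5/3) = -785/27, f(7/3) = -1801/27, f(3) = -131.
T_6 = (Δs/2)·[f(s_0) + 2f(s_1) + ... + 2f(s_{5}) + f(s_6)].
Sum ≈ -122.81481.

-122.81481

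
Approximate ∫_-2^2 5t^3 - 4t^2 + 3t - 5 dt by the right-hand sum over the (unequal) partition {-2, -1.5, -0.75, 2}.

Subinterval widths: 0.5, 0.75, 2.75.
Right endpoints: -1.5, -0.75, 2.
f(-1.5) = -35.375, f(-0.75) = -11.609375, f(2) = 25.
Sum = Σ Δt_i · f(t_i).
Sum = 42.35546875.

42.35546875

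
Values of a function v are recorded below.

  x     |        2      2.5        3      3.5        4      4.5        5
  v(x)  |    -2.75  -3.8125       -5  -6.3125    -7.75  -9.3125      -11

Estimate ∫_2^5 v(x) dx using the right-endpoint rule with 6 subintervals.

-21.59375

Δx = 0.5.
Sum = 0.5·[(-3.8125) + (-5) + (-6.3125) + (-7.75) + (-9.3125) + (-11)] = -21.59375.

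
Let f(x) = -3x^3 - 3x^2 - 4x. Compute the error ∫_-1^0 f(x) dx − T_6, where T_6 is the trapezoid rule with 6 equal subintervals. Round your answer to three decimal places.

Exact integral: ∫_-1^0 f(x) dx = 1.75.
T_6 ≈ 1.75694.
Error ≈ 1.75 − 1.75694 ≈ -0.007.

-0.007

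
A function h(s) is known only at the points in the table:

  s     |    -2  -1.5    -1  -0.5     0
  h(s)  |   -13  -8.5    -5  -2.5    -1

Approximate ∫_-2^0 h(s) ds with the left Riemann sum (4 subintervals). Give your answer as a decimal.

-14.5

Δs = 0.5.
Sum = 0.5·[(-13) + (-8.5) + (-5) + (-2.5)] = -14.5.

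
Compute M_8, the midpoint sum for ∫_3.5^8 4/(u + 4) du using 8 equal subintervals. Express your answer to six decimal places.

Δu = (8 − 3.5)/8 = 0.5625.
Midpoints: 3.78125, 4.34375, 4.90625, 5.46875, 6.03125, 6.59375, 7.15625, 7.71875.
f(3.78125) = 128/249, f(4.34375) = 128/267, f(4.90625) = 128/285, f(5.46875) = 128/303, f(6.03125) = 128/321, f(6.59375) = 128/339, f(7.15625) = 128/357, f(7.71875) = 128/375.
Sum = Δu · [f(3.78125) + f(4.34375) + f(4.90625) + ...].
Sum ≈ 1.879444.

1.879444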